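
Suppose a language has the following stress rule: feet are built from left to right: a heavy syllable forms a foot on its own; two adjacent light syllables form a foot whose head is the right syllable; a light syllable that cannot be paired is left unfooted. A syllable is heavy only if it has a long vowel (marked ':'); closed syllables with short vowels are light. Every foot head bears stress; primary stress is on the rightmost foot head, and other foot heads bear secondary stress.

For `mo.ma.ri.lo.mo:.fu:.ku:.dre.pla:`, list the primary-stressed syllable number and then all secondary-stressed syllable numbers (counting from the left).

Weights: 1 mo L, 2 ma L, 3 ri L, 4 lo L, 5 mo: H, 6 fu: H, 7 ku: H, 8 dre L, 9 pla: H.
Parse left to right (heavy = foot alone; LL = one foot; stranded L unfooted): (mo.ˈma) (ri.ˈlo) (ˈmo:) (ˈfu:) (ˈku:) dre (ˈpla:).
Foot heads: 2, 4, 5, 6, 7, 9.
Primary stress on the rightmost head = syllable 9.
Secondary stress on 2, 4, 5, 6, 7: mo.ˌma.ri.ˌlo.ˌmo:.ˌfu:.ˌku:.dre.ˈpla:.

primary 9, secondary 2, 4, 5, 6, 7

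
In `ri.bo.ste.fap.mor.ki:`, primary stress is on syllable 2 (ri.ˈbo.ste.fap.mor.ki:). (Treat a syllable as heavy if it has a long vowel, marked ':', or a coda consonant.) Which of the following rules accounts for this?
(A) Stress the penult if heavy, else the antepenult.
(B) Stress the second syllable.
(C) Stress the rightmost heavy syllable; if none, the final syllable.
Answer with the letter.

B

Rule A → syllable 5 (observed: 2).
Rule B → syllable 2 ✓.
Rule C → syllable 6 (observed: 2).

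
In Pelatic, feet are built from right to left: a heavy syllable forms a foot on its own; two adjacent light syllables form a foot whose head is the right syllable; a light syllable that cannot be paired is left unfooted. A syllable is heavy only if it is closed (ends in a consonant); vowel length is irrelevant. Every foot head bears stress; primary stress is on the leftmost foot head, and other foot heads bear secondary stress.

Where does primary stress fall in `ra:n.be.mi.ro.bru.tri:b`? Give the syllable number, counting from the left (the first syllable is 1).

1

Weights: 1 ra:n H, 2 be L, 3 mi L, 4 ro L, 5 bru L, 6 tri:b H.
Parse right to left (heavy = foot alone; LL = one foot; stranded L unfooted): (ˈra:n) (be.ˈmi) (ro.ˈbru) (ˈtri:b).
Foot heads: 1, 3, 5, 6.
Primary stress on the leftmost head = syllable 1.
Primary stress: syllable 1 → ˈra:n.be.mi.ro.bru.tri:b.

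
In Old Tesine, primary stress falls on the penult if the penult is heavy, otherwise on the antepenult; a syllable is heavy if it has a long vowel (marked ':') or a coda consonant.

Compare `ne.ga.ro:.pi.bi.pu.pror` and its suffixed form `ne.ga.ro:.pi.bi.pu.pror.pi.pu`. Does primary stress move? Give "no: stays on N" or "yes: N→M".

Base `ne.ga.ro:.pi.bi.pu.pror` (7 syllables):
  Weights: 5 bi L, 6 pu L, 7 pror H.
  The penult (syllable 6, pu) is light, so stress falls on the antepenult (syllable 5, bi).
  → primary stress on syllable 5.
Suffixed `ne.ga.ro:.pi.bi.pu.pror.pi.pu` (9 syllables):
  Weights: 7 pror H, 8 pi L, 9 pu L.
  The penult (syllable 8, pi) is light, so stress falls on the antepenult (syllable 7, pror).
  → primary stress on syllable 7.

yes: 5→7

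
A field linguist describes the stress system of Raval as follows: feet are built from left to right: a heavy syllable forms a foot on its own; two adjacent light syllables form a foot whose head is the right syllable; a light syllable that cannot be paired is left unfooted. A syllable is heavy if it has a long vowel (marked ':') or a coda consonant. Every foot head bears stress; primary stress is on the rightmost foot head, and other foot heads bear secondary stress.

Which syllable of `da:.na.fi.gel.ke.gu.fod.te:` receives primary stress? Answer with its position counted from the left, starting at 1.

Weights: 1 da: H, 2 na L, 3 fi L, 4 gel H, 5 ke L, 6 gu L, 7 fod H, 8 te: H.
Parse left to right (heavy = foot alone; LL = one foot; stranded L unfooted): (ˈda:) (na.ˈfi) (ˈgel) (ke.ˈgu) (ˈfod) (ˈte:).
Foot heads: 1, 3, 4, 6, 7, 8.
Primary stress on the rightmost head = syllable 8.
Primary stress: syllable 8 → da:.na.fi.gel.ke.gu.fod.ˈte:.

8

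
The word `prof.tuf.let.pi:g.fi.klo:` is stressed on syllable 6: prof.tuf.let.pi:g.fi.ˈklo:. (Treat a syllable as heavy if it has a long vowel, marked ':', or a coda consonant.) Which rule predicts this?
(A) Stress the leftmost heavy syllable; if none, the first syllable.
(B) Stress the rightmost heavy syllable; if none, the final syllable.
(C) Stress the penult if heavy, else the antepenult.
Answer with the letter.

Rule A → syllable 1 (observed: 6).
Rule B → syllable 6 ✓.
Rule C → syllable 4 (observed: 6).

B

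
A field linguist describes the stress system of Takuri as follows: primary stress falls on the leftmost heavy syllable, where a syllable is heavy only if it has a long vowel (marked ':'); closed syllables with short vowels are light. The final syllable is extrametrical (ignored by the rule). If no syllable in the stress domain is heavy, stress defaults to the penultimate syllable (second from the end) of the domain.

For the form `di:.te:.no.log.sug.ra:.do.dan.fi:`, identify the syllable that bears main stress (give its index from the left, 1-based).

1

The final syllable (9, fi:) is extrametrical; the stress domain is syllables 1–8.
Weights: 1 di: H, 2 te: H, 3 no L, 4 log L, 5 sug L, 6 ra: H, 7 do L, 8 dan L.
Heavy syllables in the domain: 1, 2, 6. The leftmost is syllable 1 (di:).
Primary stress: syllable 1 → ˈdi:.te:.no.log.sug.ra:.do.dan.fi:.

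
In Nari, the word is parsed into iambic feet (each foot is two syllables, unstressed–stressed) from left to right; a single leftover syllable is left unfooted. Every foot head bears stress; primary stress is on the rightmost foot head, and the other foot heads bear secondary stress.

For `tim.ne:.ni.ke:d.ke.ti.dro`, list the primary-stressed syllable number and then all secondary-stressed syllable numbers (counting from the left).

Parse left to right into iambic (σˈσ) feet: (tim.ˈne:) (ni.ˈke:d) (ke.ˈti) dro. Syllable 7 is left unfooted.
Foot heads (stressed positions): 2, 4, 6.
End Rule Rightmost: primary stress on the rightmost head = syllable 6.
Secondary stress on 2, 4: tim.ˌne:.ni.ˌke:d.ke.ˈti.dro.

primary 6, secondary 2, 4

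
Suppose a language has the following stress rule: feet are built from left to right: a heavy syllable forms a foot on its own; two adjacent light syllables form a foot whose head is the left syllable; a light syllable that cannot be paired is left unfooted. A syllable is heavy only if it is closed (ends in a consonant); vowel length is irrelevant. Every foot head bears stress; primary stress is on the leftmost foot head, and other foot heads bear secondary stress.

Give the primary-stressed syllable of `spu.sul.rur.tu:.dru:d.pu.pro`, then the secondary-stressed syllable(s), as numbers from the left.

Weights: 1 spu L, 2 sul H, 3 rur H, 4 tu: L, 5 dru:d H, 6 pu L, 7 pro L.
Parse left to right (heavy = foot alone; LL = one foot; stranded L unfooted): spu (ˈsul) (ˈrur) tu: (ˈdru:d) (ˈpu.pro).
Foot heads: 2, 3, 5, 6.
Primary stress on the leftmost head = syllable 2.
Secondary stress on 3, 5, 6: spu.ˈsul.ˌrur.tu:.ˌdru:d.ˌpu.pro.

primary 2, secondary 3, 5, 6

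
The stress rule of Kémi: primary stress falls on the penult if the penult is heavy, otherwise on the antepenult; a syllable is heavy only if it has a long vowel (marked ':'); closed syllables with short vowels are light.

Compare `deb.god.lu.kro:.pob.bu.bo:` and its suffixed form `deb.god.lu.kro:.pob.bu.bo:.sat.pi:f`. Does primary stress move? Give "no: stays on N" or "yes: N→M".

yes: 5→7

Base `deb.god.lu.kro:.pob.bu.bo:` (7 syllables):
  Weights: 5 pob L, 6 bu L, 7 bo: H.
  The penult (syllable 6, bu) is light, so stress falls on the antepenult (syllable 5, pob).
  → primary stress on syllable 5.
Suffixed `deb.god.lu.kro:.pob.bu.bo:.sat.pi:f` (9 syllables):
  Weights: 7 bo: H, 8 sat L, 9 pi:f H.
  The penult (syllable 8, sat) is light, so stress falls on the antepenult (syllable 7, bo:).
  → primary stress on syllable 7.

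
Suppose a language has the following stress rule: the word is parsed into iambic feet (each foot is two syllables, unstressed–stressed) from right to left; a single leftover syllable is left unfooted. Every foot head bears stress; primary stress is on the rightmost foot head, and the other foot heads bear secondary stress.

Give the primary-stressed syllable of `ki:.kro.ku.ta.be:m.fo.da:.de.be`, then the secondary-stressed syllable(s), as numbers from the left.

Parse right to left into iambic (σˈσ) feet: ki: (kro.ˈku) (ta.ˈbe:m) (fo.ˈda:) (de.ˈbe). Syllable 1 is left unfooted.
Foot heads (stressed positions): 3, 5, 7, 9.
End Rule Rightmost: primary stress on the rightmost head = syllable 9.
Secondary stress on 3, 5, 7: ki:.kro.ˌku.ta.ˌbe:m.fo.ˌda:.de.ˈbe.

primary 9, secondary 3, 5, 7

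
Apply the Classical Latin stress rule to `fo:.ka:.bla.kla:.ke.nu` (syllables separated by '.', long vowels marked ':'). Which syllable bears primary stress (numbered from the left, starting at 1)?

4

Classical Latin: stress the penult if heavy (long vowel or closed), else the antepenult.
Weights: 4 kla: H, 5 ke L, 6 nu L.
The penult (syllable 5, ke) is light, so stress falls on the antepenult (syllable 4, kla:).
Stress on syllable 4: fo:.ka:.bla.ˈkla:.ke.nu.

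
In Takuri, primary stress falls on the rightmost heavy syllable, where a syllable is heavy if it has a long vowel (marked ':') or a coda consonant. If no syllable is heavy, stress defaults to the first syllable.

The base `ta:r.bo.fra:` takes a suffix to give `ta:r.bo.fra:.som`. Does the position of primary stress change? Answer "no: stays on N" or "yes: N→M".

Base `ta:r.bo.fra:` (3 syllables):
  Weights: 1 ta:r H, 2 bo L, 3 fra: H.
  Heavy syllables in the domain: 1, 3. The rightmost is syllable 3 (fra:).
  → primary stress on syllable 3.
Suffixed `ta:r.bo.fra:.som` (4 syllables):
  Weights: 1 ta:r H, 2 bo L, 3 fra: H, 4 som H.
  Heavy syllables in the domain: 1, 3, 4. The rightmost is syllable 4 (som).
  → primary stress on syllable 4.

yes: 3→4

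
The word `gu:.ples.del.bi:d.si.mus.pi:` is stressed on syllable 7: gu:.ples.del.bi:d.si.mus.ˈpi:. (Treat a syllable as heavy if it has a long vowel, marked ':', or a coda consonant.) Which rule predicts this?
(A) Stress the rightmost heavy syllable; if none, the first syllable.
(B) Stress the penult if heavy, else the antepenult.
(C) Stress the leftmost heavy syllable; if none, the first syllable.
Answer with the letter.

Rule A → syllable 7 ✓.
Rule B → syllable 6 (observed: 7).
Rule C → syllable 1 (observed: 7).

A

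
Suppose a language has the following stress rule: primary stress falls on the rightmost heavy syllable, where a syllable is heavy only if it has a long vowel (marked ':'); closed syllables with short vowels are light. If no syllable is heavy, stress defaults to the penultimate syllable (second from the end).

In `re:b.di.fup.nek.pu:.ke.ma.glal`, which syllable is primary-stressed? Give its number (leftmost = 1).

Weights: 1 re:b H, 2 di L, 3 fup L, 4 nek L, 5 pu: H, 6 ke L, 7 ma L, 8 glal L.
Heavy syllables in the domain: 1, 5. The rightmost is syllable 5 (pu:).
Primary stress: syllable 5 → re:b.di.fup.nek.ˈpu:.ke.ma.glal.

5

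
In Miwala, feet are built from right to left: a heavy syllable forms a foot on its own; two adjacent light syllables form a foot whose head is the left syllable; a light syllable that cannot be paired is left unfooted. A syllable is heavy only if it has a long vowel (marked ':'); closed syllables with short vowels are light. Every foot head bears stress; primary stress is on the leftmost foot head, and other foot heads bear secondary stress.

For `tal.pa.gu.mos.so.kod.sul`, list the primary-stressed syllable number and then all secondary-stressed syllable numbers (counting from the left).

Weights: 1 tal L, 2 pa L, 3 gu L, 4 mos L, 5 so L, 6 kod L, 7 sul L.
Parse right to left (heavy = foot alone; LL = one foot; stranded L unfooted): tal (ˈpa.gu) (ˈmos.so) (ˈkod.sul).
Foot heads: 2, 4, 6.
Primary stress on the leftmost head = syllable 2.
Secondary stress on 4, 6: tal.ˈpa.gu.ˌmos.so.ˌkod.sul.

primary 2, secondary 4, 6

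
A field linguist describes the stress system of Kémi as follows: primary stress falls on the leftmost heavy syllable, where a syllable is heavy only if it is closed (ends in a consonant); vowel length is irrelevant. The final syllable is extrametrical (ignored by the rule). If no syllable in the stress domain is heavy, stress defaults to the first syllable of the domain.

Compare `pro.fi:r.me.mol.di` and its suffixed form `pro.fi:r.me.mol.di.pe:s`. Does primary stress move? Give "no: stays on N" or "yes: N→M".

Base `pro.fi:r.me.mol.di` (5 syllables):
  The final syllable (5, di) is extrametrical; the stress domain is syllables 1–4.
  Weights: 1 pro L, 2 fi:r H, 3 me L, 4 mol H.
  Heavy syllables in the domain: 2, 4. The leftmost is syllable 2 (fi:r).
  → primary stress on syllable 2.
Suffixed `pro.fi:r.me.mol.di.pe:s` (6 syllables):
  The final syllable (6, pe:s) is extrametrical; the stress domain is syllables 1–5.
  Weights: 1 pro L, 2 fi:r H, 3 me L, 4 mol H, 5 di L.
  Heavy syllables in the domain: 2, 4. The leftmost is syllable 2 (fi:r).
  → primary stress on syllable 2.

no: stays on 2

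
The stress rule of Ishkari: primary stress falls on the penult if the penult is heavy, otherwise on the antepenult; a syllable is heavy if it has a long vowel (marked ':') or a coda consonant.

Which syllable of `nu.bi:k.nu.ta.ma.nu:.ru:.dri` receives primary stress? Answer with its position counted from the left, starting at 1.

7

Weights: 6 nu: H, 7 ru: H, 8 dri L.
The penult (syllable 7, ru:) is heavy, so it takes stress.
Primary stress: syllable 7 → nu.bi:k.nu.ta.ma.nu:.ˈru:.dri.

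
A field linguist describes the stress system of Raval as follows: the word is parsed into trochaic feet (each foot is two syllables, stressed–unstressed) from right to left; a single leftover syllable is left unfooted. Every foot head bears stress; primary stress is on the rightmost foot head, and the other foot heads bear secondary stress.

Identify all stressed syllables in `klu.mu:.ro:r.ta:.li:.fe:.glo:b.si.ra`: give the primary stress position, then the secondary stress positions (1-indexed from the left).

primary 8, secondary 2, 4, 6

Parse right to left into trochaic (ˈσσ) feet: klu (ˈmu:.ro:r) (ˈta:.li:) (ˈfe:.glo:b) (ˈsi.ra). Syllable 1 is left unfooted.
Foot heads (stressed positions): 2, 4, 6, 8.
End Rule Rightmost: primary stress on the rightmost head = syllable 8.
Secondary stress on 2, 4, 6: klu.ˌmu:.ro:r.ˌta:.li:.ˌfe:.glo:b.ˈsi.ra.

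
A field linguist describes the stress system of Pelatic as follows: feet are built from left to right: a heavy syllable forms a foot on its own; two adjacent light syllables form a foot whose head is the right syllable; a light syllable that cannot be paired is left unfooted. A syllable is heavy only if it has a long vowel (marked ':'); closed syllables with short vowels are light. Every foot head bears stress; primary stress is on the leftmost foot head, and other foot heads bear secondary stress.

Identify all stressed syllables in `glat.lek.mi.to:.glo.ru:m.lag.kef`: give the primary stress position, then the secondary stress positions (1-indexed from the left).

Weights: 1 glat L, 2 lek L, 3 mi L, 4 to: H, 5 glo L, 6 ru:m H, 7 lag L, 8 kef L.
Parse left to right (heavy = foot alone; LL = one foot; stranded L unfooted): (glat.ˈlek) mi (ˈto:) glo (ˈru:m) (lag.ˈkef).
Foot heads: 2, 4, 6, 8.
Primary stress on the leftmost head = syllable 2.
Secondary stress on 4, 6, 8: glat.ˈlek.mi.ˌto:.glo.ˌru:m.lag.ˌkef.

primary 2, secondary 4, 6, 8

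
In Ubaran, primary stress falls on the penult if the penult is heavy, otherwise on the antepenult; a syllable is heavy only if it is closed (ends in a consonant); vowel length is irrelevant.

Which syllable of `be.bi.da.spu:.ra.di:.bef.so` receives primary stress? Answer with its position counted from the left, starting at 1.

Weights: 6 di: L, 7 bef H, 8 so L.
The penult (syllable 7, bef) is heavy, so it takes stress.
Primary stress: syllable 7 → be.bi.da.spu:.ra.di:.ˈbef.so.

7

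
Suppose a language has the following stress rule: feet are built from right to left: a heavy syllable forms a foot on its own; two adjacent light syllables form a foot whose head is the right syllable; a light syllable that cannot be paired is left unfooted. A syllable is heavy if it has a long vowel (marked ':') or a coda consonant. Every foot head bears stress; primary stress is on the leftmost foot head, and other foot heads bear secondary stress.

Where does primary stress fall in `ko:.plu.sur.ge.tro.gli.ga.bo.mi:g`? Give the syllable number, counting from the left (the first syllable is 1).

1

Weights: 1 ko: H, 2 plu L, 3 sur H, 4 ge L, 5 tro L, 6 gli L, 7 ga L, 8 bo L, 9 mi:g H.
Parse right to left (heavy = foot alone; LL = one foot; stranded L unfooted): (ˈko:) plu (ˈsur) ge (tro.ˈgli) (ga.ˈbo) (ˈmi:g).
Foot heads: 1, 3, 6, 8, 9.
Primary stress on the leftmost head = syllable 1.
Primary stress: syllable 1 → ˈko:.plu.sur.ge.tro.gli.ga.bo.mi:g.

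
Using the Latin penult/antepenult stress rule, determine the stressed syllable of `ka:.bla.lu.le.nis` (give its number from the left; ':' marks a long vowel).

3

Classical Latin: stress the penult if heavy (long vowel or closed), else the antepenult.
Weights: 3 lu L, 4 le L, 5 nis H.
The penult (syllable 4, le) is light, so stress falls on the antepenult (syllable 3, lu).
Stress on syllable 3: ka:.bla.ˈlu.le.nis.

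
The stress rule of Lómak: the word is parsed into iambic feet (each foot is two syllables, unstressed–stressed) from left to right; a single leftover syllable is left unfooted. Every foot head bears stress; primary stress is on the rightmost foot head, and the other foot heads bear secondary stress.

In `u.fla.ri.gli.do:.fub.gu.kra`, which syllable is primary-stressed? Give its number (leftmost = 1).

Parse left to right into iambic (σˈσ) feet: (u.ˈfla) (ri.ˈgli) (do:.ˈfub) (gu.ˈkra).
Foot heads (stressed positions): 2, 4, 6, 8.
End Rule Rightmost: primary stress on the rightmost head = syllable 8.
Primary stress: syllable 8 → u.fla.ri.gli.do:.fub.gu.ˈkra.

8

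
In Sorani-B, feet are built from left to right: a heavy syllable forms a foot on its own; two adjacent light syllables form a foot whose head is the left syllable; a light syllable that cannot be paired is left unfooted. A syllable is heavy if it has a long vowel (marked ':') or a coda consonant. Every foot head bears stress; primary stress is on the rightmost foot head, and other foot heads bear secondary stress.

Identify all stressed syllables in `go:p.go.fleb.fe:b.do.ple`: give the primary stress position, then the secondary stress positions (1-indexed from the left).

primary 5, secondary 1, 3, 4

Weights: 1 go:p H, 2 go L, 3 fleb H, 4 fe:b H, 5 do L, 6 ple L.
Parse left to right (heavy = foot alone; LL = one foot; stranded L unfooted): (ˈgo:p) go (ˈfleb) (ˈfe:b) (ˈdo.ple).
Foot heads: 1, 3, 4, 5.
Primary stress on the rightmost head = syllable 5.
Secondary stress on 1, 3, 4: ˌgo:p.go.ˌfleb.ˌfe:b.ˈdo.ple.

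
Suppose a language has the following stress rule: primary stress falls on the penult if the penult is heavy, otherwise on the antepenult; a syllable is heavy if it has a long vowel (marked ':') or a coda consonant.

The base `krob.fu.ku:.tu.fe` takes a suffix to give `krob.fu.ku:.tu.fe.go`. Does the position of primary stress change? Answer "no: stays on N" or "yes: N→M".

yes: 3→4

Base `krob.fu.ku:.tu.fe` (5 syllables):
  Weights: 3 ku: H, 4 tu L, 5 fe L.
  The penult (syllable 4, tu) is light, so stress falls on the antepenult (syllable 3, ku:).
  → primary stress on syllable 3.
Suffixed `krob.fu.ku:.tu.fe.go` (6 syllables):
  Weights: 4 tu L, 5 fe L, 6 go L.
  The penult (syllable 5, fe) is light, so stress falls on the antepenult (syllable 4, tu).
  → primary stress on syllable 4.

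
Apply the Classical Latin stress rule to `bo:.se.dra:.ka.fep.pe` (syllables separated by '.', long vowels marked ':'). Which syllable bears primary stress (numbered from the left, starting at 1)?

Classical Latin: stress the penult if heavy (long vowel or closed), else the antepenult.
Weights: 4 ka L, 5 fep H, 6 pe L.
The penult (syllable 5, fep) is heavy, so it takes stress.
Stress on syllable 5: bo:.se.dra:.ka.ˈfep.pe.

5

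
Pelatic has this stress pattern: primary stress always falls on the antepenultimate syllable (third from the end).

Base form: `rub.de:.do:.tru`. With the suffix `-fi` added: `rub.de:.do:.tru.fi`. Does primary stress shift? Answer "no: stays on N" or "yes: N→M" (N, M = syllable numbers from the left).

Base `rub.de:.do:.tru` (4 syllables):
  The word has 4 syllables; the antepenultimate syllable (third from the end) is syllable 2 (de:).
  → primary stress on syllable 2.
Suffixed `rub.de:.do:.tru.fi` (5 syllables):
  The word has 5 syllables; the antepenultimate syllable (third from the end) is syllable 3 (do:).
  → primary stress on syllable 3.

yes: 2→3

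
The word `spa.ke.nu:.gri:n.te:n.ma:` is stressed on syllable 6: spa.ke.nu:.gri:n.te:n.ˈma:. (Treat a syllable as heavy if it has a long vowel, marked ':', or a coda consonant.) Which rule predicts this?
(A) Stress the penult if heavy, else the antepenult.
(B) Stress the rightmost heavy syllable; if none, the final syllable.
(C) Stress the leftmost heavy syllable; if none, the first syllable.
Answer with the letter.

B

Rule A → syllable 5 (observed: 6).
Rule B → syllable 6 ✓.
Rule C → syllable 3 (observed: 6).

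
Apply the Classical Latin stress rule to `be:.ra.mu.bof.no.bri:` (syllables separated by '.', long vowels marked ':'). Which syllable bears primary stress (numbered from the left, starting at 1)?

4

Classical Latin: stress the penult if heavy (long vowel or closed), else the antepenult.
Weights: 4 bof H, 5 no L, 6 bri: H.
The penult (syllable 5, no) is light, so stress falls on the antepenult (syllable 4, bof).
Stress on syllable 4: be:.ra.mu.ˈbof.no.bri:.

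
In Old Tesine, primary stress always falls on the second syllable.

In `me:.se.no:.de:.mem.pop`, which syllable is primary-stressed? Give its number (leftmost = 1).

2

The word has 6 syllables; the second syllable is syllable 2 (se).
Primary stress: syllable 2 → me:.ˈse.no:.de:.mem.pop.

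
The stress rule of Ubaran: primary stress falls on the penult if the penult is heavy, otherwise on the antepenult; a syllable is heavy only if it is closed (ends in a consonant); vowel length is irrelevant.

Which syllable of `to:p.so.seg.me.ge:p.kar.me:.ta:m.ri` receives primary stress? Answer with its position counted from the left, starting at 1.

8

Weights: 7 me: L, 8 ta:m H, 9 ri L.
The penult (syllable 8, ta:m) is heavy, so it takes stress.
Primary stress: syllable 8 → to:p.so.seg.me.ge:p.kar.me:.ˈta:m.ri.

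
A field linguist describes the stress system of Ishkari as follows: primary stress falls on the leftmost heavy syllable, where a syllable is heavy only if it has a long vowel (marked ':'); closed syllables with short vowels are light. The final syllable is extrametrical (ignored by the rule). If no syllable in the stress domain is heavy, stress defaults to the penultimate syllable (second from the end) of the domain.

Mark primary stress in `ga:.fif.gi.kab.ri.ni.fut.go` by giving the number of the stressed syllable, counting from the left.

1

The final syllable (8, go) is extrametrical; the stress domain is syllables 1–7.
Weights: 1 ga: H, 2 fif L, 3 gi L, 4 kab L, 5 ri L, 6 ni L, 7 fut L.
Heavy syllables in the domain: 1. The leftmost is syllable 1 (ga:).
Primary stress: syllable 1 → ˈga:.fif.gi.kab.ri.ni.fut.go.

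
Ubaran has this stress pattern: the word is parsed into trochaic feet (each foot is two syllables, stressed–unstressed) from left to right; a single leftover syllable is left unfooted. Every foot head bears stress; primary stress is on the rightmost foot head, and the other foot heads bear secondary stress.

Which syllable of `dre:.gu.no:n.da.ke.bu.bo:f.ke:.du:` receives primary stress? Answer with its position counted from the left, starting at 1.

Parse left to right into trochaic (ˈσσ) feet: (ˈdre:.gu) (ˈno:n.da) (ˈke.bu) (ˈbo:f.ke:) du:. Syllable 9 is left unfooted.
Foot heads (stressed positions): 1, 3, 5, 7.
End Rule Rightmost: primary stress on the rightmost head = syllable 7.
Primary stress: syllable 7 → dre:.gu.no:n.da.ke.bu.ˈbo:f.ke:.du:.

7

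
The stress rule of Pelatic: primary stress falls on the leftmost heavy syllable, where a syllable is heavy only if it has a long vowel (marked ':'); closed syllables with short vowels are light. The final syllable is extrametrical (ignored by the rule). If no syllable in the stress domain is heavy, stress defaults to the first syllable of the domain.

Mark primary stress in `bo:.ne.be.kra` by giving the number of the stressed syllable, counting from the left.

The final syllable (4, kra) is extrametrical; the stress domain is syllables 1–3.
Weights: 1 bo: H, 2 ne L, 3 be L.
Heavy syllables in the domain: 1. The leftmost is syllable 1 (bo:).
Primary stress: syllable 1 → ˈbo:.ne.be.kra.

1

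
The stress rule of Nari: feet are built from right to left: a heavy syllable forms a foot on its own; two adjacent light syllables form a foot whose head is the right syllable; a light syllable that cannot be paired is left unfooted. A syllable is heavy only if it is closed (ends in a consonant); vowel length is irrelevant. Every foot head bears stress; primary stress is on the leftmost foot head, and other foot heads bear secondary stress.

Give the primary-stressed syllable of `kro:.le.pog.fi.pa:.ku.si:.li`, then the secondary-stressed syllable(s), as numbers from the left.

Weights: 1 kro: L, 2 le L, 3 pog H, 4 fi L, 5 pa: L, 6 ku L, 7 si: L, 8 li L.
Parse right to left (heavy = foot alone; LL = one foot; stranded L unfooted): (kro:.ˈle) (ˈpog) fi (pa:.ˈku) (si:.ˈli).
Foot heads: 2, 3, 6, 8.
Primary stress on the leftmost head = syllable 2.
Secondary stress on 3, 6, 8: kro:.ˈle.ˌpog.fi.pa:.ˌku.si:.ˌli.

primary 2, secondary 3, 6, 8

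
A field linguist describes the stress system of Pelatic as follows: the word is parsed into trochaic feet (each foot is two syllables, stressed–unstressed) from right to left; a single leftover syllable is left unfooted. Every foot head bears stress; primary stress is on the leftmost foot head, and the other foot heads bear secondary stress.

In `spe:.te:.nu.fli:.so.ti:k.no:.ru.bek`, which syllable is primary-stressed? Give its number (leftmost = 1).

Parse right to left into trochaic (ˈσσ) feet: spe: (ˈte:.nu) (ˈfli:.so) (ˈti:k.no:) (ˈru.bek). Syllable 1 is left unfooted.
Foot heads (stressed positions): 2, 4, 6, 8.
End Rule Leftmost: primary stress on the leftmost head = syllable 2.
Primary stress: syllable 2 → spe:.ˈte:.nu.fli:.so.ti:k.no:.ru.bek.

2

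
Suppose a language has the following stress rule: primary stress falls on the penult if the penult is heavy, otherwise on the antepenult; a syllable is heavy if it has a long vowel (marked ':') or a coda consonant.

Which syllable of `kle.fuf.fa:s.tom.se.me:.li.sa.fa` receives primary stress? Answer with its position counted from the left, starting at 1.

Weights: 7 li L, 8 sa L, 9 fa L.
The penult (syllable 8, sa) is light, so stress falls on the antepenult (syllable 7, li).
Primary stress: syllable 7 → kle.fuf.fa:s.tom.se.me:.ˈli.sa.fa.

7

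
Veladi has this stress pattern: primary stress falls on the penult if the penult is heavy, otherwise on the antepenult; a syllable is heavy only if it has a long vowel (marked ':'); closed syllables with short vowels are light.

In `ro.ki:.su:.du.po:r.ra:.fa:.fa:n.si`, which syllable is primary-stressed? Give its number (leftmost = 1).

Weights: 7 fa: H, 8 fa:n H, 9 si L.
The penult (syllable 8, fa:n) is heavy, so it takes stress.
Primary stress: syllable 8 → ro.ki:.su:.du.po:r.ra:.fa:.ˈfa:n.si.

8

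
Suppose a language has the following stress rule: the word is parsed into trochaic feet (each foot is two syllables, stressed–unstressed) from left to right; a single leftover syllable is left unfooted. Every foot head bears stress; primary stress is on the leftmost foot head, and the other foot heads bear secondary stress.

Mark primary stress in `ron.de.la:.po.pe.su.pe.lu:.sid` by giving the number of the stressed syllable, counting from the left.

Parse left to right into trochaic (ˈσσ) feet: (ˈron.de) (ˈla:.po) (ˈpe.su) (ˈpe.lu:) sid. Syllable 9 is left unfooted.
Foot heads (stressed positions): 1, 3, 5, 7.
End Rule Leftmost: primary stress on the leftmost head = syllable 1.
Primary stress: syllable 1 → ˈron.de.la:.po.pe.su.pe.lu:.sid.

1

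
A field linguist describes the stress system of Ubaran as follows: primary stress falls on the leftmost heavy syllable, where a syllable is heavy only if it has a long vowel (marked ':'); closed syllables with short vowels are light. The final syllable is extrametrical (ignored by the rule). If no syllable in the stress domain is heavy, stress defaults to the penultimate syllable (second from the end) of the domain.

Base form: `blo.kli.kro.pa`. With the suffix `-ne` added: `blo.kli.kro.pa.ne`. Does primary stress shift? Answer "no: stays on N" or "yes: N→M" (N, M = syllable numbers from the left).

Base `blo.kli.kro.pa` (4 syllables):
  The final syllable (4, pa) is extrametrical; the stress domain is syllables 1–3.
  Weights: 1 blo L, 2 kli L, 3 kro L.
  No heavy syllable in the domain; default to the penultimate syllable (second from the end) of the domain = syllable 2.
  → primary stress on syllable 2.
Suffixed `blo.kli.kro.pa.ne` (5 syllables):
  The final syllable (5, ne) is extrametrical; the stress domain is syllables 1–4.
  Weights: 1 blo L, 2 kli L, 3 kro L, 4 pa L.
  No heavy syllable in the domain; default to the penultimate syllable (second from the end) of the domain = syllable 3.
  → primary stress on syllable 3.

yes: 2→3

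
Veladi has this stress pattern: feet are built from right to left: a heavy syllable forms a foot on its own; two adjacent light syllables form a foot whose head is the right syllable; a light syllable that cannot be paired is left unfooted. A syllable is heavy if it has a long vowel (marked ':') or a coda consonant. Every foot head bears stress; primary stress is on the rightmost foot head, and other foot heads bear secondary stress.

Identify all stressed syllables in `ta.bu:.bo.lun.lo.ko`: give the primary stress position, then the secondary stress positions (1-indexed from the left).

Weights: 1 ta L, 2 bu: H, 3 bo L, 4 lun H, 5 lo L, 6 ko L.
Parse right to left (heavy = foot alone; LL = one foot; stranded L unfooted): ta (ˈbu:) bo (ˈlun) (lo.ˈko).
Foot heads: 2, 4, 6.
Primary stress on the rightmost head = syllable 6.
Secondary stress on 2, 4: ta.ˌbu:.bo.ˌlun.lo.ˈko.

primary 6, secondary 2, 4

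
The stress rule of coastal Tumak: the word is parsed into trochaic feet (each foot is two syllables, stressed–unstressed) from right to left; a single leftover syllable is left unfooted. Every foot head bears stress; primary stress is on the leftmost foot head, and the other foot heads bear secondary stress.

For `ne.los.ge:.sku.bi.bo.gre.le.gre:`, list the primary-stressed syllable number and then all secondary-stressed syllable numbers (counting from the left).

Parse right to left into trochaic (ˈσσ) feet: ne (ˈlos.ge:) (ˈsku.bi) (ˈbo.gre) (ˈle.gre:). Syllable 1 is left unfooted.
Foot heads (stressed positions): 2, 4, 6, 8.
End Rule Leftmost: primary stress on the leftmost head = syllable 2.
Secondary stress on 4, 6, 8: ne.ˈlos.ge:.ˌsku.bi.ˌbo.gre.ˌle.gre:.

primary 2, secondary 4, 6, 8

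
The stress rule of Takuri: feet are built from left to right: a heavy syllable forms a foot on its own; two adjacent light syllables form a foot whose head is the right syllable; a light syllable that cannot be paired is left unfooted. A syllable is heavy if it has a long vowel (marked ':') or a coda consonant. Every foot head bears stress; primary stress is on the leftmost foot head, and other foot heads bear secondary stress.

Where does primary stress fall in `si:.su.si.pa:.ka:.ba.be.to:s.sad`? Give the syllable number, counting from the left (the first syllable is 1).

Weights: 1 si: H, 2 su L, 3 si L, 4 pa: H, 5 ka: H, 6 ba L, 7 be L, 8 to:s H, 9 sad H.
Parse left to right (heavy = foot alone; LL = one foot; stranded L unfooted): (ˈsi:) (su.ˈsi) (ˈpa:) (ˈka:) (ba.ˈbe) (ˈto:s) (ˈsad).
Foot heads: 1, 3, 4, 5, 7, 8, 9.
Primary stress on the leftmost head = syllable 1.
Primary stress: syllable 1 → ˈsi:.su.si.pa:.ka:.ba.be.to:s.sad.

1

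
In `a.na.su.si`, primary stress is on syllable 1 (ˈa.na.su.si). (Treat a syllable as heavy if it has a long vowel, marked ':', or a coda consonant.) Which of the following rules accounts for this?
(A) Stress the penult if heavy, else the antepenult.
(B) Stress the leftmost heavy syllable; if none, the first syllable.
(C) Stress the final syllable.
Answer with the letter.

B

Rule A → syllable 2 (observed: 1).
Rule B → syllable 1 ✓.
Rule C → syllable 4 (observed: 1).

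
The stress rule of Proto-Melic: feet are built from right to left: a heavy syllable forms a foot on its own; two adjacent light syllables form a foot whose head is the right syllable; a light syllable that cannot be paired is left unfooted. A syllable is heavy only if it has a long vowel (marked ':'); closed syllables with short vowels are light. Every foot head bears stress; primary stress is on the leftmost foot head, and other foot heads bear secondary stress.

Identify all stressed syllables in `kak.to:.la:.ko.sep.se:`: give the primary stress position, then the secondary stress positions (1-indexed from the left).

Weights: 1 kak L, 2 to: H, 3 la: H, 4 ko L, 5 sep L, 6 se: H.
Parse right to left (heavy = foot alone; LL = one foot; stranded L unfooted): kak (ˈto:) (ˈla:) (ko.ˈsep) (ˈse:).
Foot heads: 2, 3, 5, 6.
Primary stress on the leftmost head = syllable 2.
Secondary stress on 3, 5, 6: kak.ˈto:.ˌla:.ko.ˌsep.ˌse:.

primary 2, secondary 3, 5, 6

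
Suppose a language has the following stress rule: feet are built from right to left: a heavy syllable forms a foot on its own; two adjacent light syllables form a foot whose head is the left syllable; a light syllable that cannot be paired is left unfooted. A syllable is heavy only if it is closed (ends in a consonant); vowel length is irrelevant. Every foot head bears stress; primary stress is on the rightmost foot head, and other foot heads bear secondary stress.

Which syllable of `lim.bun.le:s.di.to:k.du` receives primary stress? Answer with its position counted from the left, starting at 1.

5

Weights: 1 lim H, 2 bun H, 3 le:s H, 4 di L, 5 to:k H, 6 du L.
Parse right to left (heavy = foot alone; LL = one foot; stranded L unfooted): (ˈlim) (ˈbun) (ˈle:s) di (ˈto:k) du.
Foot heads: 1, 2, 3, 5.
Primary stress on the rightmost head = syllable 5.
Primary stress: syllable 5 → lim.bun.le:s.di.ˈto:k.du.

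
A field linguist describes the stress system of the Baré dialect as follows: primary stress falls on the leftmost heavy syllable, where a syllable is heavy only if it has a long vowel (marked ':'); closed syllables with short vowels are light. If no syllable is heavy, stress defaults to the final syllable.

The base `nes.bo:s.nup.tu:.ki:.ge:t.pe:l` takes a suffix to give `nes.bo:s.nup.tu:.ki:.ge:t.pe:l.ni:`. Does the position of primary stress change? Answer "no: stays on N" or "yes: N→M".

Base `nes.bo:s.nup.tu:.ki:.ge:t.pe:l` (7 syllables):
  Weights: 1 nes L, 2 bo:s H, 3 nup L, 4 tu: H, 5 ki: H, 6 ge:t H, 7 pe:l H.
  Heavy syllables in the domain: 2, 4, 5, 6, 7. The leftmost is syllable 2 (bo:s).
  → primary stress on syllable 2.
Suffixed `nes.bo:s.nup.tu:.ki:.ge:t.pe:l.ni:` (8 syllables):
  Weights: 1 nes L, 2 bo:s H, 3 nup L, 4 tu: H, 5 ki: H, 6 ge:t H, 7 pe:l H, 8 ni: H.
  Heavy syllables in the domain: 2, 4, 5, 6, 7, 8. The leftmost is syllable 2 (bo:s).
  → primary stress on syllable 2.

no: stays on 2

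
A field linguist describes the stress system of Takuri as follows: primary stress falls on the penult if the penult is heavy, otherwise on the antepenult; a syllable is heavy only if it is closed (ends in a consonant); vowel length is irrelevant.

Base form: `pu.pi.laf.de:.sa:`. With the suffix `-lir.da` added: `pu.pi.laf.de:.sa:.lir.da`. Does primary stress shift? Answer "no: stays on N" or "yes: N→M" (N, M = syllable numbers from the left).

yes: 3→6

Base `pu.pi.laf.de:.sa:` (5 syllables):
  Weights: 3 laf H, 4 de: L, 5 sa: L.
  The penult (syllable 4, de:) is light, so stress falls on the antepenult (syllable 3, laf).
  → primary stress on syllable 3.
Suffixed `pu.pi.laf.de:.sa:.lir.da` (7 syllables):
  Weights: 5 sa: L, 6 lir H, 7 da L.
  The penult (syllable 6, lir) is heavy, so it takes stress.
  → primary stress on syllable 6.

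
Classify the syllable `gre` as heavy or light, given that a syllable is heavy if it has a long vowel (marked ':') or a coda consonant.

light

`gre`: short vowel, open (no coda). Short vowel, open → light.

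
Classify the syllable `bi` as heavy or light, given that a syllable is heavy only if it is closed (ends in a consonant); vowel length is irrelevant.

`bi`: short vowel, open (no coda). Open (no coda) → light.

light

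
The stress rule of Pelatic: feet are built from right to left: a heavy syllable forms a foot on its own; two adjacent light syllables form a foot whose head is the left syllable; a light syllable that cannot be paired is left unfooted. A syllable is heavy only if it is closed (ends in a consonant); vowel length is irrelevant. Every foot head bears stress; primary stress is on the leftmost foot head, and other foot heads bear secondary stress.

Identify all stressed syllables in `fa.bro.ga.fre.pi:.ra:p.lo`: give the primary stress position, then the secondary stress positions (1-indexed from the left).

primary 2, secondary 4, 6

Weights: 1 fa L, 2 bro L, 3 ga L, 4 fre L, 5 pi: L, 6 ra:p H, 7 lo L.
Parse right to left (heavy = foot alone; LL = one foot; stranded L unfooted): fa (ˈbro.ga) (ˈfre.pi:) (ˈra:p) lo.
Foot heads: 2, 4, 6.
Primary stress on the leftmost head = syllable 2.
Secondary stress on 4, 6: fa.ˈbro.ga.ˌfre.pi:.ˌra:p.lo.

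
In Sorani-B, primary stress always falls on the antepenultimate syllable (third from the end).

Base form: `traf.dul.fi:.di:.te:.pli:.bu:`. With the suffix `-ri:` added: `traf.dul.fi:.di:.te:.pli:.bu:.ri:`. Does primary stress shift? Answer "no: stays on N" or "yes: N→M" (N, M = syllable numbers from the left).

Base `traf.dul.fi:.di:.te:.pli:.bu:` (7 syllables):
  The word has 7 syllables; the antepenultimate syllable (third from the end) is syllable 5 (te:).
  → primary stress on syllable 5.
Suffixed `traf.dul.fi:.di:.te:.pli:.bu:.ri:` (8 syllables):
  The word has 8 syllables; the antepenultimate syllable (third from the end) is syllable 6 (pli:).
  → primary stress on syllable 6.

yes: 5→6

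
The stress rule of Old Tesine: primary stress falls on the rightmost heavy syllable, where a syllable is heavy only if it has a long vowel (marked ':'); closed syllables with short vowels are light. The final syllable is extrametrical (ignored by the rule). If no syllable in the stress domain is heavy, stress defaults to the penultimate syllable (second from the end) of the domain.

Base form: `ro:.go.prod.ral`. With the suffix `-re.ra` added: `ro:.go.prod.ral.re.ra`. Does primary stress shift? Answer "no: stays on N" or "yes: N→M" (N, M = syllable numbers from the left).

Base `ro:.go.prod.ral` (4 syllables):
  The final syllable (4, ral) is extrametrical; the stress domain is syllables 1–3.
  Weights: 1 ro: H, 2 go L, 3 prod L.
  Heavy syllables in the domain: 1. The rightmost is syllable 1 (ro:).
  → primary stress on syllable 1.
Suffixed `ro:.go.prod.ral.re.ra` (6 syllables):
  The final syllable (6, ra) is extrametrical; the stress domain is syllables 1–5.
  Weights: 1 ro: H, 2 go L, 3 prod L, 4 ral L, 5 re L.
  Heavy syllables in the domain: 1. The rightmost is syllable 1 (ro:).
  → primary stress on syllable 1.

no: stays on 1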